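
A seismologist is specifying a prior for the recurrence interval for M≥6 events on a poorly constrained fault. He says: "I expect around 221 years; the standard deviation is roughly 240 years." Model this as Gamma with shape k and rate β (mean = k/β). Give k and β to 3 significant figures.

k ≈ 0.848, β ≈ 0.00384

For Gamma(k, rate β): mean = k/β, variance = k/β², so CV = 1/√k.
CV = SD/mean = 240/221 = 1.086, hence k = 1/CV² = 0.848.
Then β = k/mean = 0.848/221 = 0.00384.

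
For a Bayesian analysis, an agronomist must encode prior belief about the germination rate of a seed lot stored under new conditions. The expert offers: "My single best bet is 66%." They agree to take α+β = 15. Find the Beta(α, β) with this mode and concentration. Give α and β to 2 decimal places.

For α,β > 1 the Beta mode is (α−1)/(α+β−2). With α+β = 15, the mode is (α−1)/13.
Set (α−1)/13 = 0.66 → α = 1 + 0.66·13 = 9.58.
β = 15 − α = 5.42.

α = 9.58, β = 5.42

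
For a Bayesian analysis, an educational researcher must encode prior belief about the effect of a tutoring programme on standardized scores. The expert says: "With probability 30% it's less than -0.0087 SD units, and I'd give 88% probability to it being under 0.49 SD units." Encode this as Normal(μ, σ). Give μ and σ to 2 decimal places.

μ = 0.15, σ = 0.29

The p-quantile of Normal(μ,σ) is μ + z_p·σ, with z_{0.3} = -0.5244 and z_{0.88} = 1.175.
Eliminate σ: μ = (z₂·x₁ − z₁·x₂)/(z₂ − z₁) = (1.175·-0.0087 − (-0.5244)·0.49)/1.699 = 0.15.
Then σ = (x₂ − x₁)/(z₂ − z₁) = (0.49 − -0.0087)/1.699 = 0.29.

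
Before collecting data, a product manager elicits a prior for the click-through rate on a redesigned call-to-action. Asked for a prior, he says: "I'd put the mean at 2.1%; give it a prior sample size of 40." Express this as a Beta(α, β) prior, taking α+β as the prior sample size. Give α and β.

α = 0.84, β = 39.16

Under the effective-sample-size interpretation, Beta(α, β) has prior mean α/(α+β) and prior sample size α+β.
So α+β = 40 and α/(α+β) = 0.021, giving α = 0.021·40 = 0.84 and β = 40 − 0.84 = 39.16.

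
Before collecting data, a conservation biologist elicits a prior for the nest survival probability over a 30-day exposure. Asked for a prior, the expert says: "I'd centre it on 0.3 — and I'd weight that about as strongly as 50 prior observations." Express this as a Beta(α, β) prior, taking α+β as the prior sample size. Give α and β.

Under the effective-sample-size interpretation, Beta(α, β) has prior mean α/(α+β) and prior sample size α+β.
So α+β = 50 and α/(α+β) = 0.3, giving α = 0.3·50 = 15 and β = 50 − 15 = 35.

α = 15, β = 35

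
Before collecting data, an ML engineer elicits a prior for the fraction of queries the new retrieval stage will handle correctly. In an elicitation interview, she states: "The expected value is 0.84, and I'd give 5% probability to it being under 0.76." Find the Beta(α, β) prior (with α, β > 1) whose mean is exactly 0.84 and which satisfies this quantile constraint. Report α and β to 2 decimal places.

With mean 0.84 fixed, write α = 0.84s, β = 0.16s where s = α+β.
Need P(θ < 0.76) = 0.05 under Beta(0.84s, 0.16s). Normal approximation: (q−m)/√(m(1−m)/s) ≈ z_{0.05} = -1.64, so s ≈ 0.84·0.16·(-1.64)²/(0.76−0.84)² = 56.8.
At s = 56.8: P(θ<0.76) ≈ 0.061. Adjusting to match 0.05 gives s ≈ 64.71.
So α = 0.84·64.71 ≈ 54.36, β = 0.16·64.71 ≈ 10.35.

α ≈ 54.36, β ≈ 10.35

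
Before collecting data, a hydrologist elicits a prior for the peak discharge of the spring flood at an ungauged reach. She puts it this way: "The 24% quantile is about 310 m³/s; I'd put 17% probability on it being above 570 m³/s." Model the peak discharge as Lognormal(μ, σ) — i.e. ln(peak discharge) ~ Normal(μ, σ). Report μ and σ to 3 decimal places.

μ ≈ 5.996, σ ≈ 0.367

If T ~ Lognormal(μ,σ) then ln T ~ Normal(μ,σ), so the p-quantile of ln T is μ + z_p·σ.
ln(310) = 5.737 and ln(570) = 6.346; z_{0.24} = -0.7063, z_{0.83} = 0.9542.
σ = (6.346 − 5.737)/(0.9542 − (-0.7063)) = 0.367.
μ = 5.737 − (-0.7063)·0.367 = 5.996.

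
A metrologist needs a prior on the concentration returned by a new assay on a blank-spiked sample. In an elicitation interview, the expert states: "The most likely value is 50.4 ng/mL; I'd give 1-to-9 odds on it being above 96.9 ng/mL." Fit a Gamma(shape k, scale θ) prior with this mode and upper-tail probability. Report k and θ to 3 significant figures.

Gamma(k,θ) with k>1 has mode (k−1)θ, so θ = 50.4/(k−1).
Need P(X < 96.9) = 0.9 with θ tied to k this way. Start at k = 2, θ = 50.4: P(X<96.9) ≈ 0.573.
Too low — raise k to concentrate. Iterating converges to k ≈ 5.48.
Then θ = 50.4/(5.48−1) ≈ 11.3.

k ≈ 5.48, θ ≈ 11.3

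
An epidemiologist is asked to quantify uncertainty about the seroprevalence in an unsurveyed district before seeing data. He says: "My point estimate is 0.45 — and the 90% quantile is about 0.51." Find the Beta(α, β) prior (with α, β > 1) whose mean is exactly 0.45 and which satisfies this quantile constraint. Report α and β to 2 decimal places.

With mean 0.45 fixed, write α = 0.45s, β = 0.55s where s = α+β.
Need P(θ < 0.51) = 0.9 under Beta(0.45s, 0.55s). Normal approximation: (q−m)/√(m(1−m)/s) ≈ z_{0.9} = 1.28, so s ≈ 0.45·0.55·(1.28)²/(0.51−0.45)² = 112.9.
At s = 112.9: P(θ<0.51) ≈ 0.900. Adjusting to match 0.9 gives s ≈ 113.30.
So α = 0.45·113.30 ≈ 50.99, β = 0.55·113.30 ≈ 62.32.

α ≈ 50.99, β ≈ 62.32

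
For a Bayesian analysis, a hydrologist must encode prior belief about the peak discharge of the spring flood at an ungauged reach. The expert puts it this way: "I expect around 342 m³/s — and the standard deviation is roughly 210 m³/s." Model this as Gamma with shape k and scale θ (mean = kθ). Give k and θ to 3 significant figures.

k ≈ 2.65, θ ≈ 129

For Gamma(k, scale θ): mean = kθ, variance = kθ², so CV = 1/√k.
CV = SD/mean = 210/342 = 0.614, hence k = 1/CV² = 2.65.
Then θ = mean/k = 342/2.65 = 129.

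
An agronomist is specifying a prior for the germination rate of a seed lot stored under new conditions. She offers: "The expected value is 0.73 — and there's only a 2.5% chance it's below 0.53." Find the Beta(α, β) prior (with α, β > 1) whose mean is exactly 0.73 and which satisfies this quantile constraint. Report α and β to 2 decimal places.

α ≈ 15.84, β ≈ 5.86

With mean 0.73 fixed, write α = 0.73s, β = 0.27s where s = α+β.
Need P(θ < 0.53) = 0.025 under Beta(0.73s, 0.27s). Normal approximation: (q−m)/√(m(1−m)/s) ≈ z_{0.025} = -1.96, so s ≈ 0.73·0.27·(-1.96)²/(0.53−0.73)² = 18.9.
At s = 18.9: P(θ<0.53) ≈ 0.033. Adjusting to match 0.025 gives s ≈ 21.70.
So α = 0.73·21.70 ≈ 15.84, β = 0.27·21.70 ≈ 5.86.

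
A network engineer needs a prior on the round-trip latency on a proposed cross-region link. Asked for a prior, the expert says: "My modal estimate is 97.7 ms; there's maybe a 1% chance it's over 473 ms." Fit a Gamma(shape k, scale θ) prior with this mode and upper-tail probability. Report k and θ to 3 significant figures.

k ≈ 2.59, θ ≈ 61.4

Gamma(k,θ) with k>1 has mode (k−1)θ, so θ = 97.7/(k−1).
Need P(X < 473) = 0.99 with θ tied to k this way. Start at k = 2, θ = 97.7: P(X<473) ≈ 0.954.
Too low — raise k to concentrate. Iterating converges to k ≈ 2.59.
Then θ = 97.7/(2.59−1) ≈ 61.4.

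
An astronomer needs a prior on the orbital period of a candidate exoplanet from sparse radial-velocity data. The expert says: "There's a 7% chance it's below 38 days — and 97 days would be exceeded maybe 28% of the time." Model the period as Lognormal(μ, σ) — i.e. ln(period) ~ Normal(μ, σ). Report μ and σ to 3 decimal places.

If T ~ Lognormal(μ,σ) then ln T ~ Normal(μ,σ), so the p-quantile of ln T is μ + z_p·σ.
ln(38) = 3.638 and ln(97) = 4.575; z_{0.07} = -1.476, z_{0.72} = 0.5828.
σ = (4.575 − 3.638)/(0.5828 − (-1.476)) = 0.455.
μ = 3.638 − (-1.476)·0.455 = 4.309.

μ ≈ 4.309, σ ≈ 0.455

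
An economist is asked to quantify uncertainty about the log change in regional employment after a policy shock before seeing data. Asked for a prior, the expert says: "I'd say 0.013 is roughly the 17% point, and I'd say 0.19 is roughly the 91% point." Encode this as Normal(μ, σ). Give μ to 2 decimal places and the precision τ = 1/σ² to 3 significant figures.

μ = 0.09, τ = 168

For Normal(μ,σ), the p-quantile is μ + z_p·σ. Here z_{0.17} = -0.9542, z_{0.91} = 1.341.
So 0.013 = μ − 0.9542σ and 0.19 = μ + 1.341σ.
Subtracting: σ = (0.19 − 0.013)/(1.341 − (-0.9542)) = 0.08.
Then μ = 0.013 − (-0.9542)·0.08 = 0.09.
Precision τ = 1/σ² = 1/0.07713² = 168.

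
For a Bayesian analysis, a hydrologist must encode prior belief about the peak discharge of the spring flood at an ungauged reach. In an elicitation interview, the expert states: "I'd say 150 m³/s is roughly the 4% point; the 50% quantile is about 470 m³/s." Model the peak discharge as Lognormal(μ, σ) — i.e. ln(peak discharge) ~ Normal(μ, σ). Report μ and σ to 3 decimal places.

μ ≈ 6.153, σ ≈ 0.652

If T ~ Lognormal(μ,σ) then ln T ~ Normal(μ,σ), so the p-quantile of ln T is μ + z_p·σ.
ln(150) = 5.011 and ln(470) = 6.153; z_{0.04} = -1.751, z_{0.5} = 0.
σ = (6.153 − 5.011)/(0 − (-1.751)) = 0.652.
μ = 5.011 − (-1.751)·0.652 = 6.153.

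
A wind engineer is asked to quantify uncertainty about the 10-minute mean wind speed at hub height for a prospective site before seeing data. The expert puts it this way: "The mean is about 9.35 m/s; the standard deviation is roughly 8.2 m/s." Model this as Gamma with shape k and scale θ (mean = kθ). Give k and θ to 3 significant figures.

For Gamma(k, scale θ): mean = kθ, variance = kθ², so CV = 1/√k.
CV = SD/mean = 8.2/9.35 = 0.877, hence k = 1/CV² = 1.3.
Then θ = mean/k = 9.35/1.3 = 7.19.

k ≈ 1.3, θ ≈ 7.19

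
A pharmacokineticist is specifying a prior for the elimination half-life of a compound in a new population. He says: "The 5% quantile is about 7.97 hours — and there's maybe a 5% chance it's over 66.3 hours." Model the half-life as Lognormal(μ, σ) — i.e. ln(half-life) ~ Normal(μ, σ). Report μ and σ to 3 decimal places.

If T ~ Lognormal(μ,σ) then ln T ~ Normal(μ,σ), so the p-quantile of ln T is μ + z_p·σ.
ln(7.97) = 2.076 and ln(66.3) = 4.194; z_{0.05} = -1.645, z_{0.95} = 1.645.
σ = (4.194 − 2.076)/(1.645 − (-1.645)) = 0.644.
μ = 2.076 − (-1.645)·0.644 = 3.135.

μ ≈ 3.135, σ ≈ 0.644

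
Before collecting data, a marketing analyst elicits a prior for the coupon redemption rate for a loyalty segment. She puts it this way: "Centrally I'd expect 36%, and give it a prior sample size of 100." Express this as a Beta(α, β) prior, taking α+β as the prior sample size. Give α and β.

Under the effective-sample-size interpretation, Beta(α, β) has prior mean α/(α+β) and prior sample size α+β.
So α+β = 100 and α/(α+β) = 0.36, giving α = 0.36·100 = 36 and β = 100 − 36 = 64.

α = 36, β = 64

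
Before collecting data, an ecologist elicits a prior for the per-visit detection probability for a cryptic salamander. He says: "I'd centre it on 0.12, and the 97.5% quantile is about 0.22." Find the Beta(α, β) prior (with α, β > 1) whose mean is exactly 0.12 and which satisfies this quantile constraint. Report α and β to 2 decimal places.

With mean 0.12 fixed, write α = 0.12s, β = 0.88s where s = α+β.
Need P(θ < 0.22) = 0.975 under Beta(0.12s, 0.88s). Normal approximation: (q−m)/√(m(1−m)/s) ≈ z_{0.975} = 1.96, so s ≈ 0.12·0.88·(1.96)²/(0.22−0.12)² = 40.6.
At s = 40.6: P(θ<0.22) ≈ 0.960. Adjusting to match 0.975 gives s ≈ 52.09.
So α = 0.12·52.09 ≈ 6.25, β = 0.88·52.09 ≈ 45.84.

α ≈ 6.25, β ≈ 45.84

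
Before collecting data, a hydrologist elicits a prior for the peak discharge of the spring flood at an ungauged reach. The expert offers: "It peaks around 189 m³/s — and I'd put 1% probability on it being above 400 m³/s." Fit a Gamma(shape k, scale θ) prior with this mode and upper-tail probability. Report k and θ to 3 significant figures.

Gamma(k,θ) with k>1 has mode (k−1)θ, so θ = 189/(k−1).
Need P(X < 400) = 0.99 with θ tied to k this way. Start at k = 2, θ = 189: P(X<400) ≈ 0.625.
Too low — raise k to concentrate. Iterating converges to k ≈ 9.64.
Then θ = 189/(9.64−1) ≈ 21.9.

k ≈ 9.64, θ ≈ 21.9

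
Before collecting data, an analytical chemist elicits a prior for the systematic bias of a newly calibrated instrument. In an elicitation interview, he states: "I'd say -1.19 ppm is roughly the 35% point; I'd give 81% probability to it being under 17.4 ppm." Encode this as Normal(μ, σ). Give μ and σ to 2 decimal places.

For Normal(μ,σ), the p-quantile is μ + z_p·σ. Here z_{0.35} = -0.3853, z_{0.81} = 0.8779.
So -1.19 = μ − 0.3853σ and 17.4 = μ + 0.8779σ.
Subtracting: σ = (17.4 − -1.19)/(0.8779 − (-0.3853)) = 14.72.
Then μ = -1.19 − (-0.3853)·14.72 = 4.48.

μ = 4.48, σ = 14.72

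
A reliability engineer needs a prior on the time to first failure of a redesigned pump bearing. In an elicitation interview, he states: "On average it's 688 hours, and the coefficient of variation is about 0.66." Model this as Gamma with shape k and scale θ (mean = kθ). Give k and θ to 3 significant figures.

k ≈ 2.3, θ ≈ 300

For Gamma(k, scale θ): mean = kθ, variance = kθ², so CV = 1/√k.
CV = 0.66, hence k = 1/CV² = 2.3.
Then θ = mean/k = 688/2.3 = 300.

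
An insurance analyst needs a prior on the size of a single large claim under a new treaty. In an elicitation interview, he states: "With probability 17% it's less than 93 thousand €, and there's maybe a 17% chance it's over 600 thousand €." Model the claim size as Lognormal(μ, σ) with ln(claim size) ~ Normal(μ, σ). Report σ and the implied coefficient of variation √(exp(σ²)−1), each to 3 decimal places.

If T ~ Lognormal(μ,σ) then ln T ~ Normal(μ,σ), so the p-quantile of ln T is μ + z_p·σ.
ln(93) = 4.533 and ln(600) = 6.397; z_{0.17} = -0.9542, z_{0.83} = 0.9542.
σ = (6.397 − 4.533)/(0.9542 − (-0.9542)) = 0.977.
μ = 4.533 − (-0.9542)·0.977 = 5.465.
CV = √(exp(σ²)−1) = √(exp(0.9544)−1) = 1.264.

σ ≈ 0.977, CV ≈ 1.264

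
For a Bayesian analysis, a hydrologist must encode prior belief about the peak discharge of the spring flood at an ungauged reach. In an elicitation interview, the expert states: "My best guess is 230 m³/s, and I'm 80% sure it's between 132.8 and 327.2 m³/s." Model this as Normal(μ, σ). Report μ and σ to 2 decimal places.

A symmetric 80% interval runs μ ± z·σ with z = 1.282.
Half-width = 97.2, so σ = 97.2/1.282 = 75.85.
μ is the stated best guess, 230.00.

μ = 230.00, σ = 75.85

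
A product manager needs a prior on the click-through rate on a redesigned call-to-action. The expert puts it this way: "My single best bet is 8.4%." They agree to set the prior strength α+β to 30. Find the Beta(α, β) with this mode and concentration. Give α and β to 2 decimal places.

For α,β > 1 the Beta mode is (α−1)/(α+β−2). With α+β = 30, the mode is (α−1)/28.
Set (α−1)/28 = 0.084 → α = 1 + 0.084·28 = 3.35.
β = 30 − α = 26.65.

α = 3.35, β = 26.65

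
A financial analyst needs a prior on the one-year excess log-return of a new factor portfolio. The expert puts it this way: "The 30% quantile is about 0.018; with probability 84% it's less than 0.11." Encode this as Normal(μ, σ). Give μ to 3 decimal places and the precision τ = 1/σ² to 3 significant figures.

μ = 0.050, τ = 273

For Normal(μ,σ), the p-quantile is μ + z_p·σ. Here z_{0.3} = -0.5244, z_{0.84} = 0.9945.
So 0.018 = μ − 0.5244σ and 0.11 = μ + 0.9945σ.
Subtracting: σ = (0.11 − 0.018)/(0.9945 − (-0.5244)) = 0.061.
Then μ = 0.018 − (-0.5244)·0.061 = 0.050.
Precision τ = 1/σ² = 1/0.06057² = 273.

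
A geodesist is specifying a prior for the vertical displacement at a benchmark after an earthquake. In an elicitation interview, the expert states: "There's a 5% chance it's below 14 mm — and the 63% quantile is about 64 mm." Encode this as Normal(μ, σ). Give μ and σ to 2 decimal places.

For Normal(μ,σ), the p-quantile is μ + z_p·σ. Here z_{0.05} = -1.645, z_{0.63} = 0.3319.
So 14 = μ − 1.645σ and 64 = μ + 0.3319σ.
Subtracting: σ = (64 − 14)/(0.3319 − (-1.645)) = 25.29.
Then μ = 14 − (-1.645)·25.29 = 55.61.

μ = 55.61, σ = 25.29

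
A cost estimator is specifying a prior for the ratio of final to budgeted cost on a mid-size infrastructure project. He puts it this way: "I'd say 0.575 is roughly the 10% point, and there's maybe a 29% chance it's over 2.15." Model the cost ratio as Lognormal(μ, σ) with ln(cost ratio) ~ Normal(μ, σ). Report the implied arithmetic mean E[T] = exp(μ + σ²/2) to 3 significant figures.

E[T] ≈ 1.87

If T ~ Lognormal(μ,σ) then ln T ~ Normal(μ,σ), so the p-quantile of ln T is μ + z_p·σ.
ln(0.575) = -0.5534 and ln(2.15) = 0.7655; z_{0.1} = -1.282, z_{0.71} = 0.5534.
σ = (0.7655 − -0.5534)/(0.5534 − (-1.282)) = 0.719.
μ = -0.5534 − (-1.282)·0.719 = 0.368.
E[T] = exp(μ + σ²/2) = exp(0.368 + 0.2583) = 1.87.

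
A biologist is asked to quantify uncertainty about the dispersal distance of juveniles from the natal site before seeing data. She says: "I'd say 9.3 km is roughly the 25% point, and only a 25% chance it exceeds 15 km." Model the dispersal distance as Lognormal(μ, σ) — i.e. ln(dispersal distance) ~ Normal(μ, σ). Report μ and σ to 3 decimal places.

If T ~ Lognormal(μ,σ) then ln T ~ Normal(μ,σ), so the p-quantile of ln T is μ + z_p·σ.
ln(9.3) = 2.23 and ln(15) = 2.708; z_{0.25} = -0.6745, z_{0.75} = 0.6745.
σ = (2.708 − 2.23)/(0.6745 − (-0.6745)) = 0.354.
μ = 2.23 − (-0.6745)·0.354 = 2.469.

μ ≈ 2.469, σ ≈ 0.354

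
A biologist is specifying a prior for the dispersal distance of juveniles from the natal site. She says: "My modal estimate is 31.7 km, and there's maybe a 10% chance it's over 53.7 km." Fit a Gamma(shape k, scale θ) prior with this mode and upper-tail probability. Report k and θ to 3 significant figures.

Gamma(k,θ) with k>1 has mode (k−1)θ, so θ = 31.7/(k−1).
Need P(X < 53.7) = 0.9 with θ tied to k this way. Start at k = 2, θ = 31.7: P(X<53.7) ≈ 0.505.
Too low — raise k to concentrate. Iterating converges to k ≈ 7.81.
Then θ = 31.7/(7.81−1) ≈ 4.65.

k ≈ 7.81, θ ≈ 4.65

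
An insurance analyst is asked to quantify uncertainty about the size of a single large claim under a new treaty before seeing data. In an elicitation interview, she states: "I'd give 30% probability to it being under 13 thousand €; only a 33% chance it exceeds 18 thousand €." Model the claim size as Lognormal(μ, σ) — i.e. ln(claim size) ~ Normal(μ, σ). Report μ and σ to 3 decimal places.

μ ≈ 2.742, σ ≈ 0.337

If T ~ Lognormal(μ,σ) then ln T ~ Normal(μ,σ), so the p-quantile of ln T is μ + z_p·σ.
ln(13) = 2.565 and ln(18) = 2.89; z_{0.3} = -0.5244, z_{0.67} = 0.4399.
σ = (2.89 − 2.565)/(0.4399 − (-0.5244)) = 0.337.
μ = 2.565 − (-0.5244)·0.337 = 2.742.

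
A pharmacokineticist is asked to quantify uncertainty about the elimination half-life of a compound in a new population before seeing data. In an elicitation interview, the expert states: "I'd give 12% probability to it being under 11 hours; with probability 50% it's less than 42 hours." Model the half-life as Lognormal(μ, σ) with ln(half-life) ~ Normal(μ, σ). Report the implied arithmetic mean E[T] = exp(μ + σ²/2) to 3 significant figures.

If T ~ Lognormal(μ,σ) then ln T ~ Normal(μ,σ), so the p-quantile of ln T is μ + z_p·σ.
ln(11) = 2.398 and ln(42) = 3.738; z_{0.12} = -1.175, z_{0.5} = 0.
σ = (3.738 − 2.398)/(0 − (-1.175)) = 1.140.
μ = 2.398 − (-1.175)·1.140 = 3.738.
E[T] = exp(μ + σ²/2) = exp(3.738 + 0.6501) = 80.5 hours.

E[T] ≈ 80.5 hours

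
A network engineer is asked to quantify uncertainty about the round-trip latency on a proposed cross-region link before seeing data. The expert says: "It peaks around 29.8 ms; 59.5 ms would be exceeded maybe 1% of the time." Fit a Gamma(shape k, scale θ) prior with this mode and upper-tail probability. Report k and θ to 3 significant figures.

k ≈ 11.3, θ ≈ 2.9

Gamma(k,θ) with k>1 has mode (k−1)θ, so θ = 29.8/(k−1).
Need P(X < 59.5) = 0.99 with θ tied to k this way. Start at k = 2, θ = 29.8: P(X<59.5) ≈ 0.593.
Too low — raise k to concentrate. Iterating converges to k ≈ 11.3.
Then θ = 29.8/(11.3−1) ≈ 2.9.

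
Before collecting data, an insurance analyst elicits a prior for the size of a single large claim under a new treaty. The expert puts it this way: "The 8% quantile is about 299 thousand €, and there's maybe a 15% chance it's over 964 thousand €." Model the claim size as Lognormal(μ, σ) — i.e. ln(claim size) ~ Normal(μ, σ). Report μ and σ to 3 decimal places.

μ ≈ 6.374, σ ≈ 0.479

If T ~ Lognormal(μ,σ) then ln T ~ Normal(μ,σ), so the p-quantile of ln T is μ + z_p·σ.
ln(299) = 5.7 and ln(964) = 6.871; z_{0.08} = -1.405, z_{0.85} = 1.036.
σ = (6.871 − 5.7)/(1.036 − (-1.405)) = 0.479.
μ = 5.7 − (-1.405)·0.479 = 6.374.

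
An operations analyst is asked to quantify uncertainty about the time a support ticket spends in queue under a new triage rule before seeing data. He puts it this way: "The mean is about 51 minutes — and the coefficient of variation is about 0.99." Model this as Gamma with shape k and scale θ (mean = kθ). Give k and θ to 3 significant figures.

k ≈ 1.02, θ ≈ 50

For Gamma(k, scale θ): mean = kθ, variance = kθ², so CV = 1/√k.
CV = 0.99, hence k = 1/CV² = 1.02.
Then θ = mean/k = 51/1.02 = 50.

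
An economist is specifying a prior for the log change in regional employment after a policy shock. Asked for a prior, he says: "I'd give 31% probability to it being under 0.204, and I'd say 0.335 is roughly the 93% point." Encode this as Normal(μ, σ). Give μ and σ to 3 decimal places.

For Normal(μ,σ), the p-quantile is μ + z_p·σ. Here z_{0.31} = -0.4959, z_{0.93} = 1.476.
So 0.204 = μ − 0.4959σ and 0.335 = μ + 1.476σ.
Subtracting: σ = (0.335 − 0.204)/(1.476 − (-0.4959)) = 0.066.
Then μ = 0.204 − (-0.4959)·0.066 = 0.237.

μ = 0.237, σ = 0.066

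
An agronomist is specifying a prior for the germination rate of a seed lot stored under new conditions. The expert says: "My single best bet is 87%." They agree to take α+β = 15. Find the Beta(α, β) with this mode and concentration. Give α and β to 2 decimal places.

α = 12.31, β = 2.69

For α,β > 1 the Beta mode is (α−1)/(α+β−2). With α+β = 15, the mode is (α−1)/13.
Set (α−1)/13 = 0.87 → α = 1 + 0.87·13 = 12.31.
β = 15 − α = 2.69.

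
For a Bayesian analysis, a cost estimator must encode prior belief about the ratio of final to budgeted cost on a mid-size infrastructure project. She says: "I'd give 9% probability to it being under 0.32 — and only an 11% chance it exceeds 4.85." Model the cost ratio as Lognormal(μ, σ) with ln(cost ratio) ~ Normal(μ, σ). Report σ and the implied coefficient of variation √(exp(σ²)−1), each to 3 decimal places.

σ ≈ 1.059, CV ≈ 1.438

If T ~ Lognormal(μ,σ) then ln T ~ Normal(μ,σ), so the p-quantile of ln T is μ + z_p·σ.
ln(0.32) = -1.139 and ln(4.85) = 1.579; z_{0.09} = -1.341, z_{0.89} = 1.227.
σ = (1.579 − -1.139)/(1.227 − (-1.341)) = 1.059.
μ = -1.139 − (-1.341)·1.059 = 0.280.
CV = √(exp(σ²)−1) = √(exp(1.1212)−1) = 1.438.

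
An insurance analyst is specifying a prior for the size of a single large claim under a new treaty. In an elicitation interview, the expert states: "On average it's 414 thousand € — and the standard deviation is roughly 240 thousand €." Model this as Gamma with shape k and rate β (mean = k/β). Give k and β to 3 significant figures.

For Gamma(k, rate β): mean = k/β, variance = k/β², so CV = 1/√k.
CV = SD/mean = 240/414 = 0.5797, hence k = 1/CV² = 2.98.
Then β = k/mean = 2.98/414 = 0.00719.

k ≈ 2.98, β ≈ 0.00719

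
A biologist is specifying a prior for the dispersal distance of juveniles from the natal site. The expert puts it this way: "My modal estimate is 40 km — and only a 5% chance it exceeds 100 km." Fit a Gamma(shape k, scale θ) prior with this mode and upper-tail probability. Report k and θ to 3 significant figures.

Gamma(k,θ) with k>1 has mode (k−1)θ, so θ = 40/(k−1).
Need P(X < 100) = 0.95 with θ tied to k this way. Start at k = 2, θ = 40: P(X<100) ≈ 0.713.
Too low — raise k to concentrate. Iterating converges to k ≈ 4.23.
Then θ = 40/(4.23−1) ≈ 12.4.

k ≈ 4.23, θ ≈ 12.4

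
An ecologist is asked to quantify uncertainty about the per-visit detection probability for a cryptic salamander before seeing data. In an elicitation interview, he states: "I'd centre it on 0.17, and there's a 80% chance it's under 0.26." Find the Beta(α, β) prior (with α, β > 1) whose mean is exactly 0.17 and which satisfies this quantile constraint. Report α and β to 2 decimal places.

α ≈ 1.68, β ≈ 8.20

With mean 0.17 fixed, write α = 0.17s, β = 0.83s where s = α+β.
Need P(θ < 0.26) = 0.8 under Beta(0.17s, 0.83s). Normal approximation: (q−m)/√(m(1−m)/s) ≈ z_{0.8} = 0.842, so s ≈ 0.17·0.83·(0.842)²/(0.26−0.17)² = 12.3.
At s = 12.3: P(θ<0.26) ≈ 0.817. Adjusting to match 0.8 gives s ≈ 9.88.
So α = 0.17·9.88 ≈ 1.68, β = 0.83·9.88 ≈ 8.20.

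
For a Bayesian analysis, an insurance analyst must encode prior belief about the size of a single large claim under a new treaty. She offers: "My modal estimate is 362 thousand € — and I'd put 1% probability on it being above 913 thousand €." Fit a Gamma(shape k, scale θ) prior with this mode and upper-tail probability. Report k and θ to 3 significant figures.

k ≈ 6.47, θ ≈ 66.1

Gamma(k,θ) with k>1 has mode (k−1)θ, so θ = 362/(k−1).
Need P(X < 913) = 0.99 with θ tied to k this way. Start at k = 2, θ = 362: P(X<913) ≈ 0.717.
Too low — raise k to concentrate. Iterating converges to k ≈ 6.47.
Then θ = 362/(6.47−1) ≈ 66.1.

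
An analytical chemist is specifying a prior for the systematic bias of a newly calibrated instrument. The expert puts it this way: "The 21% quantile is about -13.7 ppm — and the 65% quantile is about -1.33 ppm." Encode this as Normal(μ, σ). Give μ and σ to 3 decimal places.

The p-quantile of Normal(μ,σ) is μ + z_p·σ, with z_{0.21} = -0.8064 and z_{0.65} = 0.3853.
Eliminate σ: μ = (z₂·x₁ − z₁·x₂)/(z₂ − z₁) = (0.3853·-13.7 − (-0.8064)·-1.33)/1.192 = -5.330.
Then σ = (x₂ − x₁)/(z₂ − z₁) = (-1.33 − -13.7)/1.192 = 10.380.

μ = -5.330, σ = 10.380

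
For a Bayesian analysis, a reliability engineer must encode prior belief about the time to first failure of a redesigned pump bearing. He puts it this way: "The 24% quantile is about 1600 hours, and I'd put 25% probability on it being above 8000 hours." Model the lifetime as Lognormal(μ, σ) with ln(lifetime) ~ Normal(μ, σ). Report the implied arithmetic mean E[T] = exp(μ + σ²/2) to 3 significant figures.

E[T] ≈ 7190 hours

If T ~ Lognormal(μ,σ) then ln T ~ Normal(μ,σ), so the p-quantile of ln T is μ + z_p·σ.
ln(1600) = 7.378 and ln(8000) = 8.987; z_{0.24} = -0.7063, z_{0.75} = 0.6745.
σ = (8.987 − 7.378)/(0.6745 − (-0.7063)) = 1.166.
μ = 7.378 − (-0.7063)·1.166 = 8.201.
E[T] = exp(μ + σ²/2) = exp(8.201 + 0.6793) = 7190 hours.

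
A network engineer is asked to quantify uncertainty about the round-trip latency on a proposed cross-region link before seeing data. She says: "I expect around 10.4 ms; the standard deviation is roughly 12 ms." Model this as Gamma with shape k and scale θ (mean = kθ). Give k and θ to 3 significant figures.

For Gamma(k, scale θ): mean = kθ, variance = kθ², so CV = 1/√k.
CV = SD/mean = 12/10.4 = 1.154, hence k = 1/CV² = 0.751.
Then θ = mean/k = 10.4/0.751 = 13.8.

k ≈ 0.751, θ ≈ 13.8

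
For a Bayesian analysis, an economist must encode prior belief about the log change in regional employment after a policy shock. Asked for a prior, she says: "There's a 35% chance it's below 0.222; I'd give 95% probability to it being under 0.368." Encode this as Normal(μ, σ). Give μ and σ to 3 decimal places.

μ = 0.250, σ = 0.072

For Normal(μ,σ), the p-quantile is μ + z_p·σ. Here z_{0.35} = -0.3853, z_{0.95} = 1.645.
So 0.222 = μ − 0.3853σ and 0.368 = μ + 1.645σ.
Subtracting: σ = (0.368 − 0.222)/(1.645 − (-0.3853)) = 0.072.
Then μ = 0.222 − (-0.3853)·0.072 = 0.250.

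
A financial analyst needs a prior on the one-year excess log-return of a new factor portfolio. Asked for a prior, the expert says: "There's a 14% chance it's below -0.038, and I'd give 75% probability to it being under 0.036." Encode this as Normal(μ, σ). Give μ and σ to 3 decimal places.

μ = 0.008, σ = 0.042

For Normal(μ,σ), the p-quantile is μ + z_p·σ. Here z_{0.14} = -1.08, z_{0.75} = 0.6745.
So -0.038 = μ − 1.08σ and 0.036 = μ + 0.6745σ.
Subtracting: σ = (0.036 − -0.038)/(0.6745 − (-1.08)) = 0.042.
Then μ = -0.038 − (-1.08)·0.042 = 0.008.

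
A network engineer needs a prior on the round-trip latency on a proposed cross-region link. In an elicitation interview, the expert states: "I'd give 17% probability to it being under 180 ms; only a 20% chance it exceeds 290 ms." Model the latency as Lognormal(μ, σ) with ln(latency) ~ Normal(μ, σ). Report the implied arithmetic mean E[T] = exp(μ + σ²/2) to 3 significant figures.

E[T] ≈ 240 ms

If T ~ Lognormal(μ,σ) then ln T ~ Normal(μ,σ), so the p-quantile of ln T is μ + z_p·σ.
ln(180) = 5.193 and ln(290) = 5.67; z_{0.17} = -0.9542, z_{0.8} = 0.8416.
σ = (5.67 − 5.193)/(0.8416 − (-0.9542)) = 0.266.
μ = 5.193 − (-0.9542)·0.266 = 5.446.
E[T] = exp(μ + σ²/2) = exp(5.446 + 0.0353) = 240 ms.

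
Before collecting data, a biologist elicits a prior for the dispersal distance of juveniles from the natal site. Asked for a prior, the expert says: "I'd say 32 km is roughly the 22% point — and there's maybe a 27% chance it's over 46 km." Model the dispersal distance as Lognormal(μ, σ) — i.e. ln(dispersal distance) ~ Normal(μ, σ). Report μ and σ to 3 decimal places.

μ ≈ 3.668, σ ≈ 0.262

If T ~ Lognormal(μ,σ) then ln T ~ Normal(μ,σ), so the p-quantile of ln T is μ + z_p·σ.
ln(32) = 3.466 and ln(46) = 3.829; z_{0.22} = -0.7722, z_{0.73} = 0.6128.
σ = (3.829 − 3.466)/(0.6128 − (-0.7722)) = 0.262.
μ = 3.466 − (-0.7722)·0.262 = 3.668.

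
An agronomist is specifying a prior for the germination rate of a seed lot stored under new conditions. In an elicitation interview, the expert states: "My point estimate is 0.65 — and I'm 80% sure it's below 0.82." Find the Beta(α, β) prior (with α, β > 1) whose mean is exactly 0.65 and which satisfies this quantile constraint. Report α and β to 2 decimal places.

α ≈ 3.75, β ≈ 2.02

With mean 0.65 fixed, write α = 0.65s, β = 0.35s where s = α+β.
Need P(θ < 0.82) = 0.8 under Beta(0.65s, 0.35s). Normal approximation: (q−m)/√(m(1−m)/s) ≈ z_{0.8} = 0.842, so s ≈ 0.65·0.35·(0.842)²/(0.82−0.65)² = 5.6.
At s = 5.6: P(θ<0.82) ≈ 0.795. Adjusting to match 0.8 gives s ≈ 5.77.
So α = 0.65·5.77 ≈ 3.75, β = 0.35·5.77 ≈ 2.02.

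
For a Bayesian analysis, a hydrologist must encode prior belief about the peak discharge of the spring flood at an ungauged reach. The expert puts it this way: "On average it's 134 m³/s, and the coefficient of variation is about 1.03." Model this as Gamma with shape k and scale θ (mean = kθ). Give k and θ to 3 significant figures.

k ≈ 0.943, θ ≈ 142

For Gamma(k, scale θ): mean = kθ, variance = kθ², so CV = 1/√k.
CV = 1.03, hence k = 1/CV² = 0.943.
Then θ = mean/k = 134/0.943 = 142.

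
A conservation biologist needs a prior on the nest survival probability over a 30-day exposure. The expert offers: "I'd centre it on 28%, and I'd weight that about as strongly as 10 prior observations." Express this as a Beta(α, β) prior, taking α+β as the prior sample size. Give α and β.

Under the effective-sample-size interpretation, Beta(α, β) has prior mean α/(α+β) and prior sample size α+β.
So α+β = 10 and α/(α+β) = 0.28, giving α = 0.28·10 = 2.8 and β = 10 − 2.8 = 7.2.

α = 2.8, β = 7.2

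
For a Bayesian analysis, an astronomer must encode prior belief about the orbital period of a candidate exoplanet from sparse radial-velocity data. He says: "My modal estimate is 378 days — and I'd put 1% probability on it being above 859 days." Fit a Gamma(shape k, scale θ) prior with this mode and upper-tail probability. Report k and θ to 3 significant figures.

k ≈ 8.11, θ ≈ 53.2

Gamma(k,θ) with k>1 has mode (k−1)θ, so θ = 378/(k−1).
Need P(X < 859) = 0.99 with θ tied to k this way. Start at k = 2, θ = 378: P(X<859) ≈ 0.663.
Too low — raise k to concentrate. Iterating converges to k ≈ 8.11.
Then θ = 378/(8.11−1) ≈ 53.2.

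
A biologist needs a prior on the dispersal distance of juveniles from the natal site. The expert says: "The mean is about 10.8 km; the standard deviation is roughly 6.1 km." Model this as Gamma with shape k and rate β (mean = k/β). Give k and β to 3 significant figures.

For Gamma(k, rate β): mean = k/β, variance = k/β², so CV = 1/√k.
CV = SD/mean = 6.1/10.8 = 0.5648, hence k = 1/CV² = 3.13.
Then β = k/mean = 3.13/10.8 = 0.29.

k ≈ 3.13, β ≈ 0.29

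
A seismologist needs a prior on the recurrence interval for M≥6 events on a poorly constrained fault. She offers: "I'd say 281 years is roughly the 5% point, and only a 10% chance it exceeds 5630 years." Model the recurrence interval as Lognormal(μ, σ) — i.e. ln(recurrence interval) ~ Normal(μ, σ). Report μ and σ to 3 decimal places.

If T ~ Lognormal(μ,σ) then ln T ~ Normal(μ,σ), so the p-quantile of ln T is μ + z_p·σ.
ln(281) = 5.638 and ln(5630) = 8.636; z_{0.05} = -1.645, z_{0.9} = 1.282.
σ = (8.636 − 5.638)/(1.282 − (-1.645)) = 1.024.
μ = 5.638 − (-1.645)·1.024 = 7.323.

μ ≈ 7.323, σ ≈ 1.024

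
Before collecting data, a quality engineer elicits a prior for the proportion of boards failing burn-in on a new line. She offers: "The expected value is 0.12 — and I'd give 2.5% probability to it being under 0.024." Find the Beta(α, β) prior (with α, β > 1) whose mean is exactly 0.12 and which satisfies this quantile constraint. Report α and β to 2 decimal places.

With mean 0.12 fixed, write α = 0.12s, β = 0.88s where s = α+β.
Need P(θ < 0.024) = 0.025 under Beta(0.12s, 0.88s). Normal approximation: (q−m)/√(m(1−m)/s) ≈ z_{0.025} = -1.96, so s ≈ 0.12·0.88·(-1.96)²/(0.024−0.12)² = 44.0.
At s = 44.0: P(θ<0.024) ≈ 0.002. Adjusting to match 0.025 gives s ≈ 22.80.
So α = 0.12·22.80 ≈ 2.74, β = 0.88·22.80 ≈ 20.06.

α ≈ 2.74, β ≈ 20.06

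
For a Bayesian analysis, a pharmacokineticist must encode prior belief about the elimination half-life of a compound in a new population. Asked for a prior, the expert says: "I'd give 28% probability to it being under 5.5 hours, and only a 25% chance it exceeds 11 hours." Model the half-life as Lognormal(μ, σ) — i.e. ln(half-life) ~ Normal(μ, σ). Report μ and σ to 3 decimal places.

If T ~ Lognormal(μ,σ) then ln T ~ Normal(μ,σ), so the p-quantile of ln T is μ + z_p·σ.
ln(5.5) = 1.705 and ln(11) = 2.398; z_{0.28} = -0.5828, z_{0.75} = 0.6745.
σ = (2.398 − 1.705)/(0.6745 − (-0.5828)) = 0.551.
μ = 1.705 − (-0.5828)·0.551 = 2.026.

μ ≈ 2.026, σ ≈ 0.551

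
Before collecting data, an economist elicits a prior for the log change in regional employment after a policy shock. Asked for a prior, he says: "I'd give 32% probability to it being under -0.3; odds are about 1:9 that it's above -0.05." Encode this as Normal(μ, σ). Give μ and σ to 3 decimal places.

μ = -0.233, σ = 0.143

The p-quantile of Normal(μ,σ) is μ + z_p·σ, with z_{0.32} = -0.4677 and z_{0.9} = 1.282.
Eliminate σ: μ = (z₂·x₁ − z₁·x₂)/(z₂ − z₁) = (1.282·-0.3 − (-0.4677)·-0.05)/1.749 = -0.233.
Then σ = (x₂ − x₁)/(z₂ − z₁) = (-0.05 − -0.3)/1.749 = 0.143.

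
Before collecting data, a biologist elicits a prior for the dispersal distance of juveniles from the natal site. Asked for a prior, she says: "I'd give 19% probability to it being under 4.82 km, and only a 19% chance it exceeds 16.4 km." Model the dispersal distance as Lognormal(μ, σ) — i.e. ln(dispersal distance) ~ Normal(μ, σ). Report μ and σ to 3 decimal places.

If T ~ Lognormal(μ,σ) then ln T ~ Normal(μ,σ), so the p-quantile of ln T is μ + z_p·σ.
ln(4.82) = 1.573 and ln(16.4) = 2.797; z_{0.19} = -0.8779, z_{0.81} = 0.8779.
σ = (2.797 − 1.573)/(0.8779 − (-0.8779)) = 0.697.
μ = 1.573 − (-0.8779)·0.697 = 2.185.

μ ≈ 2.185, σ ≈ 0.697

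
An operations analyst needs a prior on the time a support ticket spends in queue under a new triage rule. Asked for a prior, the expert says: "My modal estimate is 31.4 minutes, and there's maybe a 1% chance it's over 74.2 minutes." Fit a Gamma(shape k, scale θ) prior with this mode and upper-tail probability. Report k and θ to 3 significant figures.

Gamma(k,θ) with k>1 has mode (k−1)θ, so θ = 31.4/(k−1).
Need P(X < 74.2) = 0.99 with θ tied to k this way. Start at k = 2, θ = 31.4: P(X<74.2) ≈ 0.683.
Too low — raise k to concentrate. Iterating converges to k ≈ 7.42.
Then θ = 31.4/(7.42−1) ≈ 4.89.

k ≈ 7.42, θ ≈ 4.89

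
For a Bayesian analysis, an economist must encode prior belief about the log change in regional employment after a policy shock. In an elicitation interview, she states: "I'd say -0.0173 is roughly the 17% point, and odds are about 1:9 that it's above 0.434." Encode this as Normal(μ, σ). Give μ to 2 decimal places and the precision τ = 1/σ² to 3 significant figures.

μ = 0.18, τ = 24.5

For Normal(μ,σ), the p-quantile is μ + z_p·σ. Here z_{0.17} = -0.9542, z_{0.9} = 1.282.
So -0.0173 = μ − 0.9542σ and 0.434 = μ + 1.282σ.
Subtracting: σ = (0.434 − -0.0173)/(1.282 − (-0.9542)) = 0.20.
Then μ = -0.0173 − (-0.9542)·0.20 = 0.18.
Precision τ = 1/σ² = 1/0.2019² = 24.5.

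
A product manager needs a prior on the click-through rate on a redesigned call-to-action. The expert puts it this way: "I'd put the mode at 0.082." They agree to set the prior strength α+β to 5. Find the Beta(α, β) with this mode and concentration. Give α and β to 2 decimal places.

α = 1.25, β = 3.75

For α,β > 1 the Beta mode is (α−1)/(α+β−2). With α+β = 5, the mode is (α−1)/3.
Set (α−1)/3 = 0.082 → α = 1 + 0.082·3 = 1.25.
β = 5 − α = 3.75.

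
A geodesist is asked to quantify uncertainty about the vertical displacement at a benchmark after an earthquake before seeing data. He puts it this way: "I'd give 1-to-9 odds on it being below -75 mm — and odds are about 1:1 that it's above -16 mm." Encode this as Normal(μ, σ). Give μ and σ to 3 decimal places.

μ = -16.000, σ = 46.038

The p-quantile of Normal(μ,σ) is μ + z_p·σ, with z_{0.1} = -1.282 and z_{0.5} = 0.
Eliminate σ: μ = (z₂·x₁ − z₁·x₂)/(z₂ − z₁) = (0·-75 − (-1.282)·-16)/1.282 = -16.000.
Then σ = (x₂ − x₁)/(z₂ − z₁) = (-16 − -75)/1.282 = 46.038.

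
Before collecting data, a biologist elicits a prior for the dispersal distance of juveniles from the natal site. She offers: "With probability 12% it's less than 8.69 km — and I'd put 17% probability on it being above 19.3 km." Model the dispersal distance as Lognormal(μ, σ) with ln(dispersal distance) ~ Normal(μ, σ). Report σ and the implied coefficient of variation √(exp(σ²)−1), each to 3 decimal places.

σ ≈ 0.375, CV ≈ 0.388

If T ~ Lognormal(μ,σ) then ln T ~ Normal(μ,σ), so the p-quantile of ln T is μ + z_p·σ.
ln(8.69) = 2.162 and ln(19.3) = 2.96; z_{0.12} = -1.175, z_{0.83} = 0.9542.
σ = (2.96 − 2.162)/(0.9542 − (-1.175)) = 0.375.
μ = 2.162 − (-1.175)·0.375 = 2.603.
CV = √(exp(σ²)−1) = √(exp(0.1404)−1) = 0.388.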